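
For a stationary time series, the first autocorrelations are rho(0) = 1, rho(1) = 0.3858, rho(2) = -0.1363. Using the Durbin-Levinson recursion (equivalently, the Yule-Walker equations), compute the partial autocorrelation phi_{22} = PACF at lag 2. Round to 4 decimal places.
\phi_{22} = -0.3350

The PACF at lag k is phi_{kk}, the last component of the solution
to the Yule-Walker system G_k phi = r_k where
  (G_k)_{ij} = rho(|i - j|), (r_k)_i = rho(i), i,j = 1..k.
Equivalently, Durbin-Levinson gives phi_{kk} iteratively:
  phi_{11} = rho(1)
  phi_{kk} = [rho(k) - sum_{j=1..k-1} phi_{k-1,j} rho(k-j)]
            / [1 - sum_{j=1..k-1} phi_{k-1,j} rho(j)],
  phi_{k,j} = phi_{k-1,j} - phi_{kk} phi_{k-1,k-j},  j = 1..k-1.
Step k = 1:
  phi_11 = rho(1) = 0.3858.
Step k = 2:
  phi_22 = [rho(2) - phi_11 rho(1)] / [1 - phi_11 rho(1)] = [-0.1363 - (0.3858)(0.3858)] / [1 - (0.3858)(0.3858)]
         = -0.28514164 / 0.85115836 = -0.335.
Therefore phi_{22} = -0.3350.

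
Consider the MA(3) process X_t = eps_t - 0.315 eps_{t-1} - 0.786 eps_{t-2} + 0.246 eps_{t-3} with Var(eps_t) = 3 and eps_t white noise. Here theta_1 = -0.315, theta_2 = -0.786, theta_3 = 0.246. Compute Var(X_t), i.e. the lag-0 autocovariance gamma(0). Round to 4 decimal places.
\gamma(0) = 5.3326

For an MA(q) process X_t = eps_t + sum_i theta_i eps_{t-i} with
Var(eps_t) = sigma^2, the variance is
  gamma(0) = sigma^2 * (1 + sum_i theta_i^2).
  sum_i theta_i^2 = (-0.315)^2 + (-0.786)^2 + (0.246)^2 = 0.099225 + 0.617796 + 0.060516 = 0.777537.
  gamma(0) = 3 * (1 + 0.777537) = 3 * 1.777537 = 5.332611, which rounds to 5.3326.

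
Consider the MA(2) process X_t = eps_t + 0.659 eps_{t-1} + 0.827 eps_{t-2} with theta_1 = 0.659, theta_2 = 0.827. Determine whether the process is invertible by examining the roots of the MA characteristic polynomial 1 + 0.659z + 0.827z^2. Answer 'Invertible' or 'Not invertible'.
\text{Invertible}

The MA(q) characteristic polynomial is P(z) = 1 + 0.659z + 0.827z^2.
Invertibility requires all roots to lie outside the unit circle, i.e. |z| > 1 for every root.
Set 1 + (0.659) z + (0.827) z^2 = 0, i.e. a z^2 + b z + c = 0 with a = 0.827, b = 0.659, c = 1.
Discriminant D = b^2 - 4ac = (0.659)^2 - 4*(0.827)*1 = 0.434281 - (3.308) = -2.873719.
D < 0, so the roots are the complex-conjugate pair z = (-b +/- i sqrt(-D)) / (2a) = -0.3984 +/- 1.0249i.
For a conjugate pair |z|^2 = z * conj(z) = (product of roots) = c/a = 1/(0.827) = 1.20919, so |z| = sqrt(1.20919) = 1.0996 for both roots.
Moduli of all roots: 1.0996, 1.0996.
All moduli strictly greater than 1? Yes.
Verdict: Invertible.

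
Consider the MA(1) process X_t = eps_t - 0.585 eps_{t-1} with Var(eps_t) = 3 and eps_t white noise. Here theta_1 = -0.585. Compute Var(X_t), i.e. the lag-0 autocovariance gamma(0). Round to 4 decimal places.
\gamma(0) = 4.0267

For an MA(q) process X_t = eps_t + sum_i theta_i eps_{t-i} with
Var(eps_t) = sigma^2, the variance is
  gamma(0) = sigma^2 * (1 + sum_i theta_i^2).
  sum_i theta_i^2 = (-0.585)^2 = 0.342225.
  gamma(0) = 3 * (1 + 0.342225) = 3 * 1.342225 = 4.026675, which rounds to 4.0267.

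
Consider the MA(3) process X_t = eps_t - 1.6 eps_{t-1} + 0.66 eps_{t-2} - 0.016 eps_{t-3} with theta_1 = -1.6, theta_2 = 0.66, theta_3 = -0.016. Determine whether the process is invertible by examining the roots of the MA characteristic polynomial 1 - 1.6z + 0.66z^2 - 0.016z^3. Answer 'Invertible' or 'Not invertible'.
\text{Invertible}

The MA(q) characteristic polynomial is P(z) = 1 - 1.6z + 0.66z^2 - 0.016z^3.
Invertibility requires all roots to lie outside the unit circle, i.e. |z| > 1 for every root.
Degree 3: look for a simple real root z0 first, then factor out (1 - z/z0) and solve the remaining quadratic.
Testing z0 = 1.25: P(1.25) = 1 + (-1.6)(1.25) + (0.66)(1.25)^2 + (-0.016)(1.25)^3
  = 1 + (-2) + (1.03125) + (-0.03125) = 0.  So z_0 = 1.25 is a root, |z_0| = 1.25.
Divide out the factor (1 - 0.8 z) = (1 - z/z0) (since 1/z0 = 0.8):
  P(z) = (1 - 0.8 z)(1 + (-0.8) z + (0.02) z^2)
  [check: z-coef -0.8 - (0.8) = -1.6; z^2-coef 0.02 - (0.8)(-0.8) = 0.66; z^3-coef -(0.8)(0.02) = -0.016.]
Remaining roots from the quadratic factor 1 + (-0.8) z + (0.02) z^2:
  Set 1 + (-0.8) z + (0.02) z^2 = 0, i.e. a z^2 + b z + c = 0 with a = 0.02, b = -0.8, c = 1.
  Discriminant D = b^2 - 4ac = (-0.8)^2 - 4*(0.02)*1 = 0.64 - (0.08) = 0.56.
  D >= 0, so the roots are real: z = (-b +/- sqrt(D)) / (2a) = (0.8 +/- 0.748331) / (0.04).
    z_1 = (0.8 + 0.748331) / (0.04) = 38.7083,   |z_1| = 38.7083.
    z_2 = (0.8 - 0.748331) / (0.04) = 1.2917,   |z_2| = 1.2917.
Moduli of all roots: 1.2500, 38.7083, 1.2917.
All moduli strictly greater than 1? Yes.
Verdict: Invertible.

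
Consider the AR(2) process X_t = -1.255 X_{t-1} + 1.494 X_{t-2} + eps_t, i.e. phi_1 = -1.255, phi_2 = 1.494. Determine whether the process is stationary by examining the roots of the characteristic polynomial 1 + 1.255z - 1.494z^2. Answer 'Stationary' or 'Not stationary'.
\text{Not stationary}

The AR(p) characteristic polynomial is P(z) = 1 + 1.255z - 1.494z^2.
Stationarity requires all roots to lie outside the unit circle, i.e. |z| > 1 for every root.
Set 1 + (1.255) z + (-1.494) z^2 = 0, i.e. a z^2 + b z + c = 0 with a = -1.494, b = 1.255, c = 1.
Discriminant D = b^2 - 4ac = (1.255)^2 - 4*(-1.494)*1 = 1.575025 - (-5.976) = 7.551025.
D >= 0, so the roots are real: z = (-b +/- sqrt(D)) / (2a) = (-1.255 +/- 2.747913) / (-2.988).
  z_1 = (-1.255 + 2.747913) / (-2.988) = -0.4996,   |z_1| = 0.4996.
  z_2 = (-1.255 - 2.747913) / (-2.988) = 1.3397,   |z_2| = 1.3397.
Moduli of all roots: 0.4996, 1.3397.
All moduli strictly greater than 1? No.
Verdict: Not stationary.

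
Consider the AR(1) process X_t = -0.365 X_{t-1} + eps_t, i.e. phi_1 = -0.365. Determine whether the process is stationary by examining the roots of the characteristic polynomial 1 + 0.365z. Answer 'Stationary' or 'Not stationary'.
\text{Stationary}

The AR(p) characteristic polynomial is P(z) = 1 + 0.365z.
Stationarity requires all roots to lie outside the unit circle, i.e. |z| > 1 for every root.
This is linear in z: 1 + (0.365) z = 0  =>  z = -1/(0.365) = -2.739726,  |z| = 2.739726.
Moduli of all roots: 2.7397.
All moduli strictly greater than 1? Yes.
Verdict: Stationary.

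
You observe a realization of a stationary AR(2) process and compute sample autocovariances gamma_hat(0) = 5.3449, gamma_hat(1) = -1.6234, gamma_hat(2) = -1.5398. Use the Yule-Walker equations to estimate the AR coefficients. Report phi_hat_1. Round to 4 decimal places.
\hat\phi_{1} = -0.4310

The Yule-Walker equations for an AR(p) process read, in matrix form,
  Gamma_p phi = r_p,   with   (Gamma_p)_{ij} = gamma(|i - j|),
                       (r_p)_i = gamma(i),   i,j = 1..p.
Substitute the sample gammas (Toeplitz matrix and right-hand side of size 2):
  Gamma_p = [[5.3449, -1.6234], [-1.6234, 5.3449]]
  r_p     = [-1.6234, -1.5398]
Written out:
  5.3449 phi_1 - 1.6234 phi_2 = -1.6234
  -1.6234 phi_1 + 5.3449 phi_2 = -1.5398
Solve by Cramer's rule:
  det = gamma(0)^2 - gamma(1)^2 = (5.3449)^2 - (-1.6234)^2 = 28.56795601 - 2.63542756 = 25.93252845
  phi_hat_1 = [gamma(1) gamma(0) - gamma(1) gamma(2)] / det = [(-1.6234)(5.3449) - (-1.6234)(-1.5398)] / 25.93252845 = -11.17662198 / 25.93252845 = -0.431
  phi_hat_2 = [gamma(0) gamma(2) - gamma(1)^2] / det = [(5.3449)(-1.5398) - (-1.6234)^2] / 25.93252845 = -10.86550458 / 25.93252845 = -0.419
So phi_hat = [-0.4310, -0.4190].
Therefore phi_hat_1 = -0.4310.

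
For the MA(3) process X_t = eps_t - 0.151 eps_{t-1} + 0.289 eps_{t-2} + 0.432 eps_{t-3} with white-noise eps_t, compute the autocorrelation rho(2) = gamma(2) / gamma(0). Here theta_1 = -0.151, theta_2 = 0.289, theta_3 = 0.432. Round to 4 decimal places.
\rho(2) = 0.1731

For an MA(q) process with theta_0 = 1, the autocovariance is
  gamma(k) = sigma^2 * sum_{i=0..q-k} theta_i * theta_{i+k},
and rho(k) = gamma(k) / gamma(0). Sigma^2 cancels.
  numerator   = (1)*(0.289) + (-0.151)*(0.432) = 0.223768.
  denominator = (1)^2 + (-0.151)^2 + (0.289)^2 + (0.432)^2 = 1.292946.
  rho(2) = 0.223768 / 1.292946 = 0.1731.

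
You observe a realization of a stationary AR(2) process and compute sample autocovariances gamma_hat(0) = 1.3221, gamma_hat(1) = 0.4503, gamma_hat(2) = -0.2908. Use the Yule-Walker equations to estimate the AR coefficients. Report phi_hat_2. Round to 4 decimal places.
\hat\phi_{2} = -0.3800

The Yule-Walker equations for an AR(p) process read, in matrix form,
  Gamma_p phi = r_p,   with   (Gamma_p)_{ij} = gamma(|i - j|),
                       (r_p)_i = gamma(i),   i,j = 1..p.
Substitute the sample gammas (Toeplitz matrix and right-hand side of size 2):
  Gamma_p = [[1.3221, 0.4503], [0.4503, 1.3221]]
  r_p     = [0.4503, -0.2908]
Written out:
  1.3221 phi_1 + 0.4503 phi_2 = 0.4503
  0.4503 phi_1 + 1.3221 phi_2 = -0.2908
Solve by Cramer's rule:
  det = gamma(0)^2 - gamma(1)^2 = (1.3221)^2 - (0.4503)^2 = 1.74794841 - 0.20277009 = 1.54517832
  phi_hat_1 = [gamma(1) gamma(0) - gamma(1) gamma(2)] / det = [(0.4503)(1.3221) - (0.4503)(-0.2908)] / 1.54517832 = 0.72628887 / 1.54517832 = 0.47
  phi_hat_2 = [gamma(0) gamma(2) - gamma(1)^2] / det = [(1.3221)(-0.2908) - (0.4503)^2] / 1.54517832 = -0.58723677 / 1.54517832 = -0.38
So phi_hat = [0.4700, -0.3800].
Therefore phi_hat_2 = -0.3800.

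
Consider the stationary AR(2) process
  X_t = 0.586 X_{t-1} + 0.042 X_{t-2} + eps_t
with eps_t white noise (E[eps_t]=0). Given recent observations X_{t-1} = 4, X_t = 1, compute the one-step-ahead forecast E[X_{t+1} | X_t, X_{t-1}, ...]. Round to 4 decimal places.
E[X_{t+1} \mid \mathcal F_t] = 0.7540

For an AR(p) model X_t = c + sum_i phi_i X_{t-i} + eps_t, the
one-step-ahead conditional mean is
  E[X_{t+1} | X_t, ...] = c + sum_i phi_i X_{t+1-i}.
Substitute known values:
  E[X_{t+1} | ...] = (0.586) * (1) + (0.042) * (4)
                   = 0.7540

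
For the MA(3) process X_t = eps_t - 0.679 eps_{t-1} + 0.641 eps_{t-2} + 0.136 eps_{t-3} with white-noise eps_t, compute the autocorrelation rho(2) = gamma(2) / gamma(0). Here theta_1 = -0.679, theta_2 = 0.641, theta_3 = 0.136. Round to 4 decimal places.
\rho(2) = 0.2902

For an MA(q) process with theta_0 = 1, the autocovariance is
  gamma(k) = sigma^2 * sum_{i=0..q-k} theta_i * theta_{i+k},
and rho(k) = gamma(k) / gamma(0). Sigma^2 cancels.
  numerator   = (1)*(0.641) + (-0.679)*(0.136) = 0.548656.
  denominator = (1)^2 + (-0.679)^2 + (0.641)^2 + (0.136)^2 = 1.890418.
  rho(2) = 0.548656 / 1.890418 = 0.2902.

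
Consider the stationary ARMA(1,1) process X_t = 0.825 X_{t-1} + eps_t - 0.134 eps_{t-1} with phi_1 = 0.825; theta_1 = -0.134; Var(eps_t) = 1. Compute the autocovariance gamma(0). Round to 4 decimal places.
\gamma(0) = 2.4950

Multiply the model equation by X_{t-k} and take expectations. With theta_0 = psi_0 = 1 and psi_j the MA(infinity) weights, this gives
  gamma(k) - sum_i phi_i gamma(k-i) = c_k,
  c_k = sigma^2 * sum_{j=k..q} theta_j psi_{j-k}   (c_k = 0 for k > q),
using gamma(-m) = gamma(m).
psi-weights needed (psi_j = theta_j + sum_i phi_i psi_{j-i}):
  psi_1 = theta_1 + phi_1 = -0.134 + (0.825) = 0.691
Right-hand sides:
  c_0 = sigma^2 (1 + theta_1 psi_1) = 1 * (1 + (-0.134)(0.691)) = 1 * 0.907406 = 0.907406
  c_1 = sigma^2 theta_1 = 1 * (-0.134) = -0.134
  c_2 = 0
Equations for k = 0 and k = 1 (AR order 1):
  gamma(0) = phi_1 gamma(1) + c_0
  gamma(1) = phi_1 gamma(0) + c_1
Substituting the second into the first: gamma(0) (1 - phi_1^2) = c_0 + phi_1 c_1, so
  gamma(0) = (c_0 + phi_1 c_1) / (1 - phi_1^2) = (0.907406 + (0.825)(-0.134)) / (1 - (0.825)^2) = 0.796856 / 0.319375 = 2.495048.
Therefore gamma(0) = 2.4950 (to 4 decimal places).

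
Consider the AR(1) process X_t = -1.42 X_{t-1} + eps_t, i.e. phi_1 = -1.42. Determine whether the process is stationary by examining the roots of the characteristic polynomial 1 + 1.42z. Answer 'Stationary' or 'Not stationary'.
\text{Not stationary}

The AR(p) characteristic polynomial is P(z) = 1 + 1.42z.
Stationarity requires all roots to lie outside the unit circle, i.e. |z| > 1 for every root.
This is linear in z: 1 + (1.42) z = 0  =>  z = -1/(1.42) = -0.704225,  |z| = 0.704225.
Moduli of all roots: 0.7042.
All moduli strictly greater than 1? No.
Verdict: Not stationary.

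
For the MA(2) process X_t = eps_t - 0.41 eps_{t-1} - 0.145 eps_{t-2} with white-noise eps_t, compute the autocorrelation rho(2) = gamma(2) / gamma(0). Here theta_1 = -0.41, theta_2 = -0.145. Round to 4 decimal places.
\rho(2) = -0.1219

For an MA(q) process with theta_0 = 1, the autocovariance is
  gamma(k) = sigma^2 * sum_{i=0..q-k} theta_i * theta_{i+k},
and rho(k) = gamma(k) / gamma(0). Sigma^2 cancels.
  numerator   = (1)*(-0.145) = -0.145.
  denominator = (1)^2 + (-0.41)^2 + (-0.145)^2 = 1.189125.
  rho(2) = -0.145 / 1.189125 = -0.1219.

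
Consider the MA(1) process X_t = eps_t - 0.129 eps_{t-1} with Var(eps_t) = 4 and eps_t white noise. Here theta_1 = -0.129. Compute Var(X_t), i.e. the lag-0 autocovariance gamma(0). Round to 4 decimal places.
\gamma(0) = 4.0666

For an MA(q) process X_t = eps_t + sum_i theta_i eps_{t-i} with
Var(eps_t) = sigma^2, the variance is
  gamma(0) = sigma^2 * (1 + sum_i theta_i^2).
  sum_i theta_i^2 = (-0.129)^2 = 0.016641.
  gamma(0) = 4 * (1 + 0.016641) = 4 * 1.016641 = 4.066564, which rounds to 4.0666.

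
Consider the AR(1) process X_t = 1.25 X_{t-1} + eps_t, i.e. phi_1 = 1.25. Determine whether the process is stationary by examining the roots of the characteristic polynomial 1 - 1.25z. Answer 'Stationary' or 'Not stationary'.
\text{Not stationary}

The AR(p) characteristic polynomial is P(z) = 1 - 1.25z.
Stationarity requires all roots to lie outside the unit circle, i.e. |z| > 1 for every root.
This is linear in z: 1 + (-1.25) z = 0  =>  z = -1/(-1.25) = 0.8,  |z| = 0.8.
Moduli of all roots: 0.8000.
All moduli strictly greater than 1? No.
Verdict: Not stationary.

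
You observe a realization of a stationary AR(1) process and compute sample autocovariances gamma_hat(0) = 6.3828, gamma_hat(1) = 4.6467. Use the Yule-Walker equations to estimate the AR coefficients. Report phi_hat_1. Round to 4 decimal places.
\hat\phi_{1} = 0.7280

The Yule-Walker equations for an AR(p) process read, in matrix form,
  Gamma_p phi = r_p,   with   (Gamma_p)_{ij} = gamma(|i - j|),
                       (r_p)_i = gamma(i),   i,j = 1..p.
Substitute the sample gammas (Toeplitz matrix and right-hand side of size 1):
  Gamma_p = [[6.3828]]
  r_p     = [4.6467]
With p = 1 this is the single equation gamma(0) phi_1 = gamma(1):
  phi_hat_1 = gamma(1) / gamma(0) = 4.6467 / 6.3828 = 0.7280.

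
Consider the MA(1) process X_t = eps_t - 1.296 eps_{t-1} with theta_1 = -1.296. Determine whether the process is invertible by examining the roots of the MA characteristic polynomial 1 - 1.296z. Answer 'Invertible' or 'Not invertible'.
\text{Not invertible}

The MA(q) characteristic polynomial is P(z) = 1 - 1.296z.
Invertibility requires all roots to lie outside the unit circle, i.e. |z| > 1 for every root.
This is linear in z: 1 + (-1.296) z = 0  =>  z = -1/(-1.296) = 0.771605,  |z| = 0.771605.
Moduli of all roots: 0.7716.
All moduli strictly greater than 1? No.
Verdict: Not invertible.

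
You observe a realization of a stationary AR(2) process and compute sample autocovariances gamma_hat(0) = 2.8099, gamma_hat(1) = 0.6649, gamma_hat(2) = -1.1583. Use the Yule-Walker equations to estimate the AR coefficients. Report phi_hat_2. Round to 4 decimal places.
\hat\phi_{2} = -0.4960

The Yule-Walker equations for an AR(p) process read, in matrix form,
  Gamma_p phi = r_p,   with   (Gamma_p)_{ij} = gamma(|i - j|),
                       (r_p)_i = gamma(i),   i,j = 1..p.
Substitute the sample gammas (Toeplitz matrix and right-hand side of size 2):
  Gamma_p = [[2.8099, 0.6649], [0.6649, 2.8099]]
  r_p     = [0.6649, -1.1583]
Written out:
  2.8099 phi_1 + 0.6649 phi_2 = 0.6649
  0.6649 phi_1 + 2.8099 phi_2 = -1.1583
Solve by Cramer's rule:
  det = gamma(0)^2 - gamma(1)^2 = (2.8099)^2 - (0.6649)^2 = 7.89553801 - 0.44209201 = 7.453446
  phi_hat_1 = [gamma(1) gamma(0) - gamma(1) gamma(2)] / det = [(0.6649)(2.8099) - (0.6649)(-1.1583)] / 7.453446 = 2.63845618 / 7.453446 = 0.354
  phi_hat_2 = [gamma(0) gamma(2) - gamma(1)^2] / det = [(2.8099)(-1.1583) - (0.6649)^2] / 7.453446 = -3.69679918 / 7.453446 = -0.496
So phi_hat = [0.3540, -0.4960].
Therefore phi_hat_2 = -0.4960.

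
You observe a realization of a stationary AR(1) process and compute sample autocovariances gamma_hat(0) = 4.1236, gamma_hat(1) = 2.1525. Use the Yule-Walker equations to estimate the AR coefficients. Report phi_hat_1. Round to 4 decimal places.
\hat\phi_{1} = 0.5220

The Yule-Walker equations for an AR(p) process read, in matrix form,
  Gamma_p phi = r_p,   with   (Gamma_p)_{ij} = gamma(|i - j|),
                       (r_p)_i = gamma(i),   i,j = 1..p.
Substitute the sample gammas (Toeplitz matrix and right-hand side of size 1):
  Gamma_p = [[4.1236]]
  r_p     = [2.1525]
With p = 1 this is the single equation gamma(0) phi_1 = gamma(1):
  phi_hat_1 = gamma(1) / gamma(0) = 2.1525 / 4.1236 = 0.5220.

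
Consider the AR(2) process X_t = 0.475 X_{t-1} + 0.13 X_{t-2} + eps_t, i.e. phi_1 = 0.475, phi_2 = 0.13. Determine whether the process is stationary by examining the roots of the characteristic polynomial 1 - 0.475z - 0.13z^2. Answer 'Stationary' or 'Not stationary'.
\text{Stationary}

The AR(p) characteristic polynomial is P(z) = 1 - 0.475z - 0.13z^2.
Stationarity requires all roots to lie outside the unit circle, i.e. |z| > 1 for every root.
Set 1 + (-0.475) z + (-0.13) z^2 = 0, i.e. a z^2 + b z + c = 0 with a = -0.13, b = -0.475, c = 1.
Discriminant D = b^2 - 4ac = (-0.475)^2 - 4*(-0.13)*1 = 0.225625 - (-0.52) = 0.745625.
D >= 0, so the roots are real: z = (-b +/- sqrt(D)) / (2a) = (0.475 +/- 0.863496) / (-0.26).
  z_1 = (0.475 + 0.863496) / (-0.26) = -5.1481,   |z_1| = 5.1481.
  z_2 = (0.475 - 0.863496) / (-0.26) = 1.4942,   |z_2| = 1.4942.
Moduli of all roots: 5.1481, 1.4942.
All moduli strictly greater than 1? Yes.
Verdict: Stationary.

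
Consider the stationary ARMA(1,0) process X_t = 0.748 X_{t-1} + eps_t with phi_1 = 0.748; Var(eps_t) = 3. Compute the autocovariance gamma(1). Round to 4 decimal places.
\gamma(1) = 5.0943

Multiply the model equation by X_{t-k} and take expectations. With theta_0 = psi_0 = 1 and psi_j the MA(infinity) weights, this gives
  gamma(k) - sum_i phi_i gamma(k-i) = c_k,
  c_k = sigma^2 * sum_{j=k..q} theta_j psi_{j-k}   (c_k = 0 for k > q),
using gamma(-m) = gamma(m).
Pure AR (q = 0): c_0 = sigma^2 = 3, c_k = 0 for k >= 1.
Equations for k = 0 and k = 1 (AR order 1):
  gamma(0) = phi_1 gamma(1) + c_0
  gamma(1) = phi_1 gamma(0) + c_1
Substituting the second into the first: gamma(0) (1 - phi_1^2) = c_0 + phi_1 c_1, so
  gamma(0) = c_0 / (1 - phi_1^2) = 3 / (1 - (0.748)^2) = 3 / 0.440496 = 6.810505.
  gamma(1) = phi_1 gamma(0) = (0.748)(6.810505) = 5.094257.
Therefore gamma(1) = 5.0943 (to 4 decimal places).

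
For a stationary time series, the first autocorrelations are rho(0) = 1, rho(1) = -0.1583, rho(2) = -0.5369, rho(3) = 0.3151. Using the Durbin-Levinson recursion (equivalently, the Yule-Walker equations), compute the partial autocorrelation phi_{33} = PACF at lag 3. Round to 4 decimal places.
\phi_{33} = 0.1381

The PACF at lag k is phi_{kk}, the last component of the solution
to the Yule-Walker system G_k phi = r_k where
  (G_k)_{ij} = rho(|i - j|), (r_k)_i = rho(i), i,j = 1..k.
Equivalently, Durbin-Levinson gives phi_{kk} iteratively:
  phi_{11} = rho(1)
  phi_{kk} = [rho(k) - sum_{j=1..k-1} phi_{k-1,j} rho(k-j)]
            / [1 - sum_{j=1..k-1} phi_{k-1,j} rho(j)],
  phi_{k,j} = phi_{k-1,j} - phi_{kk} phi_{k-1,k-j},  j = 1..k-1.
Step k = 1:
  phi_11 = rho(1) = -0.1583.
Step k = 2:
  phi_22 = [rho(2) - phi_11 rho(1)] / [1 - phi_11 rho(1)] = [-0.5369 - (-0.1583)(-0.1583)] / [1 - (-0.1583)(-0.1583)]
         = -0.56195889 / 0.97494111 = -0.576403.
  Update: phi_21 = phi_11 - phi_22 phi_11 = -0.1583 - (-0.576403)(-0.1583) = -0.249545.
Step k = 3:
  phi_33 = [rho(3) - phi_21 rho(2) - phi_22 rho(1)] / [1 - phi_21 rho(1) - phi_22 rho(2)]
    numerator   = 0.3151 - (-0.249545)(-0.5369) - (-0.576403)(-0.1583) = 0.08987493
    denominator = 1 - (-0.249545)(-0.1583) - (-0.576403)(-0.5369) = 0.65102637
  phi_33 = 0.08987493 / 0.65102637 = 0.1381.
Therefore phi_{33} = 0.1381.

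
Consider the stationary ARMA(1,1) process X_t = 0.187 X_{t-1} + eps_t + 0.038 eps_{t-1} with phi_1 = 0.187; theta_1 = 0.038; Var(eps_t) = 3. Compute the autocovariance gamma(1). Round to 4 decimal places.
\gamma(1) = 0.7044

Multiply the model equation by X_{t-k} and take expectations. With theta_0 = psi_0 = 1 and psi_j the MA(infinity) weights, this gives
  gamma(k) - sum_i phi_i gamma(k-i) = c_k,
  c_k = sigma^2 * sum_{j=k..q} theta_j psi_{j-k}   (c_k = 0 for k > q),
using gamma(-m) = gamma(m).
psi-weights needed (psi_j = theta_j + sum_i phi_i psi_{j-i}):
  psi_1 = theta_1 + phi_1 = 0.038 + (0.187) = 0.225
Right-hand sides:
  c_0 = sigma^2 (1 + theta_1 psi_1) = 3 * (1 + (0.038)(0.225)) = 3 * 1.00855 = 3.02565
  c_1 = sigma^2 theta_1 = 3 * (0.038) = 0.114
  c_2 = 0
Equations for k = 0 and k = 1 (AR order 1):
  gamma(0) = phi_1 gamma(1) + c_0
  gamma(1) = phi_1 gamma(0) + c_1
Substituting the second into the first: gamma(0) (1 - phi_1^2) = c_0 + phi_1 c_1, so
  gamma(0) = (c_0 + phi_1 c_1) / (1 - phi_1^2) = (3.02565 + (0.187)(0.114)) / (1 - (0.187)^2) = 3.046968 / 0.965031 = 3.157378.
  gamma(1) = phi_1 gamma(0) + c_1 = (0.187)(3.157378) + (0.114) = 0.70443.
Therefore gamma(1) = 0.7044 (to 4 decimal places).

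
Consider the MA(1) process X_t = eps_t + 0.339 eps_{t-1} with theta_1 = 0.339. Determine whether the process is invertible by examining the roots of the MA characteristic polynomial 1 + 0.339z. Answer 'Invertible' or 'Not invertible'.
\text{Invertible}

The MA(q) characteristic polynomial is P(z) = 1 + 0.339z.
Invertibility requires all roots to lie outside the unit circle, i.e. |z| > 1 for every root.
This is linear in z: 1 + (0.339) z = 0  =>  z = -1/(0.339) = -2.949853,  |z| = 2.949853.
Moduli of all roots: 2.9499.
All moduli strictly greater than 1? Yes.
Verdict: Invertible.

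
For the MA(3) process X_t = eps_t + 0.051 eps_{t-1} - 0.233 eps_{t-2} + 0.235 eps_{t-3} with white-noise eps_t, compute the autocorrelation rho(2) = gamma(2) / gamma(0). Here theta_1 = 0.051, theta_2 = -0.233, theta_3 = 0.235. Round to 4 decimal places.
\rho(2) = -0.1987

For an MA(q) process with theta_0 = 1, the autocovariance is
  gamma(k) = sigma^2 * sum_{i=0..q-k} theta_i * theta_{i+k},
and rho(k) = gamma(k) / gamma(0). Sigma^2 cancels.
  numerator   = (1)*(-0.233) + (0.051)*(0.235) = -0.221015.
  denominator = (1)^2 + (0.051)^2 + (-0.233)^2 + (0.235)^2 = 1.112115.
  rho(2) = -0.221015 / 1.112115 = -0.1987.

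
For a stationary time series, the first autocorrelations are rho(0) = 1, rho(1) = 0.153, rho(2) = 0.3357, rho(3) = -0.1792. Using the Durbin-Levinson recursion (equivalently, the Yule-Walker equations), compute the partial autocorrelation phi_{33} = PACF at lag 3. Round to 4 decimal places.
\phi_{33} = -0.3001

The PACF at lag k is phi_{kk}, the last component of the solution
to the Yule-Walker system G_k phi = r_k where
  (G_k)_{ij} = rho(|i - j|), (r_k)_i = rho(i), i,j = 1..k.
Equivalently, Durbin-Levinson gives phi_{kk} iteratively:
  phi_{11} = rho(1)
  phi_{kk} = [rho(k) - sum_{j=1..k-1} phi_{k-1,j} rho(k-j)]
            / [1 - sum_{j=1..k-1} phi_{k-1,j} rho(j)],
  phi_{k,j} = phi_{k-1,j} - phi_{kk} phi_{k-1,k-j},  j = 1..k-1.
Step k = 1:
  phi_11 = rho(1) = 0.153.
Step k = 2:
  phi_22 = [rho(2) - phi_11 rho(1)] / [1 - phi_11 rho(1)] = [0.3357 - (0.153)(0.153)] / [1 - (0.153)(0.153)]
         = 0.312291 / 0.976591 = 0.319777.
  Update: phi_21 = phi_11 - phi_22 phi_11 = 0.153 - (0.319777)(0.153) = 0.104074.
Step k = 3:
  phi_33 = [rho(3) - phi_21 rho(2) - phi_22 rho(1)] / [1 - phi_21 rho(1) - phi_22 rho(2)]
    numerator   = -0.1792 - (0.104074)(0.3357) - (0.319777)(0.153) = -0.26306353
    denominator = 1 - (0.104074)(0.153) - (0.319777)(0.3357) = 0.87672763
  phi_33 = -0.26306353 / 0.87672763 = -0.3001.
Therefore phi_{33} = -0.3001.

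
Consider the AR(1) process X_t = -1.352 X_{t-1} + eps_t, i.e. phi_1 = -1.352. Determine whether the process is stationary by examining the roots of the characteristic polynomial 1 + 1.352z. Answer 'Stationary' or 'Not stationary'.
\text{Not stationary}

The AR(p) characteristic polynomial is P(z) = 1 + 1.352z.
Stationarity requires all roots to lie outside the unit circle, i.e. |z| > 1 for every root.
This is linear in z: 1 + (1.352) z = 0  =>  z = -1/(1.352) = -0.739645,  |z| = 0.739645.
Moduli of all roots: 0.7396.
All moduli strictly greater than 1? No.
Verdict: Not stationary.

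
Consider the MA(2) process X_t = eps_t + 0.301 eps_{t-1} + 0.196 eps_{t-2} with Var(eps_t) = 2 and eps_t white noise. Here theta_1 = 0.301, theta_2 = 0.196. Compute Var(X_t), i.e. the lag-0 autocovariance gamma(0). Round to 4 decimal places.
\gamma(0) = 2.2580

For an MA(q) process X_t = eps_t + sum_i theta_i eps_{t-i} with
Var(eps_t) = sigma^2, the variance is
  gamma(0) = sigma^2 * (1 + sum_i theta_i^2).
  sum_i theta_i^2 = (0.301)^2 + (0.196)^2 = 0.090601 + 0.038416 = 0.129017.
  gamma(0) = 2 * (1 + 0.129017) = 2 * 1.129017 = 2.258034, which rounds to 2.2580.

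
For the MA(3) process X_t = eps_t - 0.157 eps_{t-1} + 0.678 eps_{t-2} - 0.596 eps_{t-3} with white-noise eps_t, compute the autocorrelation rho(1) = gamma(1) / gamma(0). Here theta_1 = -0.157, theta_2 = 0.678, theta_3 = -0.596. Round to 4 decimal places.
\rho(1) = -0.3629

For an MA(q) process with theta_0 = 1, the autocovariance is
  gamma(k) = sigma^2 * sum_{i=0..q-k} theta_i * theta_{i+k},
and rho(k) = gamma(k) / gamma(0). Sigma^2 cancels.
  numerator   = (1)*(-0.157) + (-0.157)*(0.678) + (0.678)*(-0.596) = -0.667534.
  denominator = (1)^2 + (-0.157)^2 + (0.678)^2 + (-0.596)^2 = 1.839549.
  rho(1) = -0.667534 / 1.839549 = -0.3629.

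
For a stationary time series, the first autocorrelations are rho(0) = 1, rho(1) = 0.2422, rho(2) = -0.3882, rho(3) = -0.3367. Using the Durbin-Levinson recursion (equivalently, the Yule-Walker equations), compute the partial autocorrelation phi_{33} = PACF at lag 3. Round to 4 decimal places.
\phi_{33} = -0.1139

The PACF at lag k is phi_{kk}, the last component of the solution
to the Yule-Walker system G_k phi = r_k where
  (G_k)_{ij} = rho(|i - j|), (r_k)_i = rho(i), i,j = 1..k.
Equivalently, Durbin-Levinson gives phi_{kk} iteratively:
  phi_{11} = rho(1)
  phi_{kk} = [rho(k) - sum_{j=1..k-1} phi_{k-1,j} rho(k-j)]
            / [1 - sum_{j=1..k-1} phi_{k-1,j} rho(j)],
  phi_{k,j} = phi_{k-1,j} - phi_{kk} phi_{k-1,k-j},  j = 1..k-1.
Step k = 1:
  phi_11 = rho(1) = 0.2422.
Step k = 2:
  phi_22 = [rho(2) - phi_11 rho(1)] / [1 - phi_11 rho(1)] = [-0.3882 - (0.2422)(0.2422)] / [1 - (0.2422)(0.2422)]
         = -0.44686084 / 0.94133916 = -0.474708.
  Update: phi_21 = phi_11 - phi_22 phi_11 = 0.2422 - (-0.474708)(0.2422) = 0.357174.
Step k = 3:
  phi_33 = [rho(3) - phi_21 rho(2) - phi_22 rho(1)] / [1 - phi_21 rho(1) - phi_22 rho(2)]
    numerator   = -0.3367 - (0.357174)(-0.3882) - (-0.474708)(0.2422) = -0.08307081
    denominator = 1 - (0.357174)(0.2422) - (-0.474708)(-0.3882) = 0.72921093
  phi_33 = -0.08307081 / 0.72921093 = -0.1139.
Therefore phi_{33} = -0.1139.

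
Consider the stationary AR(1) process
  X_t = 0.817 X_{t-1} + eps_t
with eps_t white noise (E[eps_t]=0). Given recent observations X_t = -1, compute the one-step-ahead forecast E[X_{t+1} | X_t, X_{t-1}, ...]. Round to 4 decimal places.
E[X_{t+1} \mid \mathcal F_t] = -0.8170

For an AR(p) model X_t = c + sum_i phi_i X_{t-i} + eps_t, the
one-step-ahead conditional mean is
  E[X_{t+1} | X_t, ...] = c + sum_i phi_i X_{t+1-i}.
Substitute known values:
  E[X_{t+1} | ...] = (0.817) * (-1)
                   = -0.8170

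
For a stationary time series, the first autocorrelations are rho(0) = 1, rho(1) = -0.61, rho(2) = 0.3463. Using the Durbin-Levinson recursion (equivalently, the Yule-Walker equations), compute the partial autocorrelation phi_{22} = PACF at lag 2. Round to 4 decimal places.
\phi_{22} = -0.0411

The PACF at lag k is phi_{kk}, the last component of the solution
to the Yule-Walker system G_k phi = r_k where
  (G_k)_{ij} = rho(|i - j|), (r_k)_i = rho(i), i,j = 1..k.
Equivalently, Durbin-Levinson gives phi_{kk} iteratively:
  phi_{11} = rho(1)
  phi_{kk} = [rho(k) - sum_{j=1..k-1} phi_{k-1,j} rho(k-j)]
            / [1 - sum_{j=1..k-1} phi_{k-1,j} rho(j)],
  phi_{k,j} = phi_{k-1,j} - phi_{kk} phi_{k-1,k-j},  j = 1..k-1.
Step k = 1:
  phi_11 = rho(1) = -0.61.
Step k = 2:
  phi_22 = [rho(2) - phi_11 rho(1)] / [1 - phi_11 rho(1)] = [0.3463 - (-0.61)(-0.61)] / [1 - (-0.61)(-0.61)]
         = -0.0258 / 0.6279 = -0.0411.
Therefore phi_{22} = -0.0411.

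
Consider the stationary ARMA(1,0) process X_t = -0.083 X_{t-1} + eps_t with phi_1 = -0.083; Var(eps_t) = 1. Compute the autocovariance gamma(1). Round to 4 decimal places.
\gamma(1) = -0.0836

Multiply the model equation by X_{t-k} and take expectations. With theta_0 = psi_0 = 1 and psi_j the MA(infinity) weights, this gives
  gamma(k) - sum_i phi_i gamma(k-i) = c_k,
  c_k = sigma^2 * sum_{j=k..q} theta_j psi_{j-k}   (c_k = 0 for k > q),
using gamma(-m) = gamma(m).
Pure AR (q = 0): c_0 = sigma^2 = 1, c_k = 0 for k >= 1.
Equations for k = 0 and k = 1 (AR order 1):
  gamma(0) = phi_1 gamma(1) + c_0
  gamma(1) = phi_1 gamma(0) + c_1
Substituting the second into the first: gamma(0) (1 - phi_1^2) = c_0 + phi_1 c_1, so
  gamma(0) = c_0 / (1 - phi_1^2) = 1 / (1 - (-0.083)^2) = 1 / 0.993111 = 1.006937.
  gamma(1) = phi_1 gamma(0) = (-0.083)(1.006937) = -0.083576.
Therefore gamma(1) = -0.0836 (to 4 decimal places).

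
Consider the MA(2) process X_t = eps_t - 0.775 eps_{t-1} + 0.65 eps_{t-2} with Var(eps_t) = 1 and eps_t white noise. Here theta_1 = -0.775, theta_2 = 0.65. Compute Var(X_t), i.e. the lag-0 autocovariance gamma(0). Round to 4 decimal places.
\gamma(0) = 2.0231

For an MA(q) process X_t = eps_t + sum_i theta_i eps_{t-i} with
Var(eps_t) = sigma^2, the variance is
  gamma(0) = sigma^2 * (1 + sum_i theta_i^2).
  sum_i theta_i^2 = (-0.775)^2 + (0.65)^2 = 0.600625 + 0.4225 = 1.023125.
  gamma(0) = 1 * (1 + 1.023125) = 1 * 2.023125 = 2.023125, which rounds to 2.0231.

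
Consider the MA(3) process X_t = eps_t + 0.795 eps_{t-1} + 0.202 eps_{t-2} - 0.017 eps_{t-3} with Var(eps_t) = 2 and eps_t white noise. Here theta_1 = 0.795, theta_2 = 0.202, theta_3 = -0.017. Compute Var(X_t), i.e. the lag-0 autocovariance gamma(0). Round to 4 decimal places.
\gamma(0) = 3.3462

For an MA(q) process X_t = eps_t + sum_i theta_i eps_{t-i} with
Var(eps_t) = sigma^2, the variance is
  gamma(0) = sigma^2 * (1 + sum_i theta_i^2).
  sum_i theta_i^2 = (0.795)^2 + (0.202)^2 + (-0.017)^2 = 0.632025 + 0.040804 + 0.000289 = 0.673118.
  gamma(0) = 2 * (1 + 0.673118) = 2 * 1.673118 = 3.346236, which rounds to 3.3462.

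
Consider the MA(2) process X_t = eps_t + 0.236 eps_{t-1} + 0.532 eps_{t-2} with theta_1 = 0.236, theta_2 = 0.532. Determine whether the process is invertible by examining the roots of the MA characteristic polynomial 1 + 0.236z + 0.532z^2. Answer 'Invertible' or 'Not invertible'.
\text{Invertible}

The MA(q) characteristic polynomial is P(z) = 1 + 0.236z + 0.532z^2.
Invertibility requires all roots to lie outside the unit circle, i.e. |z| > 1 for every root.
Set 1 + (0.236) z + (0.532) z^2 = 0, i.e. a z^2 + b z + c = 0 with a = 0.532, b = 0.236, c = 1.
Discriminant D = b^2 - 4ac = (0.236)^2 - 4*(0.532)*1 = 0.055696 - (2.128) = -2.072304.
D < 0, so the roots are the complex-conjugate pair z = (-b +/- i sqrt(-D)) / (2a) = -0.2218 +/- 1.353i.
For a conjugate pair |z|^2 = z * conj(z) = (product of roots) = c/a = 1/(0.532) = 1.879699, so |z| = sqrt(1.879699) = 1.371 for both roots.
Moduli of all roots: 1.3710, 1.3710.
All moduli strictly greater than 1? Yes.
Verdict: Invertible.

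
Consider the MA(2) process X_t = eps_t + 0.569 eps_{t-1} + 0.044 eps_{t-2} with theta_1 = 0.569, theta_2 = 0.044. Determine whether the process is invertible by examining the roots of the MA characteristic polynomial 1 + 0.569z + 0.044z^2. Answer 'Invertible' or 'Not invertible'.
\text{Invertible}

The MA(q) characteristic polynomial is P(z) = 1 + 0.569z + 0.044z^2.
Invertibility requires all roots to lie outside the unit circle, i.e. |z| > 1 for every root.
Set 1 + (0.569) z + (0.044) z^2 = 0, i.e. a z^2 + b z + c = 0 with a = 0.044, b = 0.569, c = 1.
Discriminant D = b^2 - 4ac = (0.569)^2 - 4*(0.044)*1 = 0.323761 - (0.176) = 0.147761.
D >= 0, so the roots are real: z = (-b +/- sqrt(D)) / (2a) = (-0.569 +/- 0.384397) / (0.088).
  z_1 = (-0.569 + 0.384397) / (0.088) = -2.0978,   |z_1| = 2.0978.
  z_2 = (-0.569 - 0.384397) / (0.088) = -10.8341,   |z_2| = 10.8341.
Moduli of all roots: 2.0978, 10.8341.
All moduli strictly greater than 1? Yes.
Verdict: Invertible.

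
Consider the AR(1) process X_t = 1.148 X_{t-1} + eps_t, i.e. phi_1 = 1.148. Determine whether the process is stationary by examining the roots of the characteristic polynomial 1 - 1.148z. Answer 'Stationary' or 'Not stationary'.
\text{Not stationary}

The AR(p) characteristic polynomial is P(z) = 1 - 1.148z.
Stationarity requires all roots to lie outside the unit circle, i.e. |z| > 1 for every root.
This is linear in z: 1 + (-1.148) z = 0  =>  z = -1/(-1.148) = 0.87108,  |z| = 0.87108.
Moduli of all roots: 0.8711.
All moduli strictly greater than 1? No.
Verdict: Not stationary.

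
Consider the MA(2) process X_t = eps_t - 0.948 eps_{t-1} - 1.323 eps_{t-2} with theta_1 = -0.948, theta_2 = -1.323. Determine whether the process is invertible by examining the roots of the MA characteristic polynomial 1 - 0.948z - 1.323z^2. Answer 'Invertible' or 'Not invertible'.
\text{Not invertible}

The MA(q) characteristic polynomial is P(z) = 1 - 0.948z - 1.323z^2.
Invertibility requires all roots to lie outside the unit circle, i.e. |z| > 1 for every root.
Set 1 + (-0.948) z + (-1.323) z^2 = 0, i.e. a z^2 + b z + c = 0 with a = -1.323, b = -0.948, c = 1.
Discriminant D = b^2 - 4ac = (-0.948)^2 - 4*(-1.323)*1 = 0.898704 - (-5.292) = 6.190704.
D >= 0, so the roots are real: z = (-b +/- sqrt(D)) / (2a) = (0.948 +/- 2.488113) / (-2.646).
  z_1 = (0.948 + 2.488113) / (-2.646) = -1.2986,   |z_1| = 1.2986.
  z_2 = (0.948 - 2.488113) / (-2.646) = 0.5821,   |z_2| = 0.5821.
Moduli of all roots: 1.2986, 0.5821.
All moduli strictly greater than 1? No.
Verdict: Not invertible.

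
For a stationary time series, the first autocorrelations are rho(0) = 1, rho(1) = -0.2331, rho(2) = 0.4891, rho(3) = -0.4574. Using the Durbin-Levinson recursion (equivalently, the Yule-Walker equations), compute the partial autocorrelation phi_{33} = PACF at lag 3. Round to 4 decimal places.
\phi_{33} = -0.3870

The PACF at lag k is phi_{kk}, the last component of the solution
to the Yule-Walker system G_k phi = r_k where
  (G_k)_{ij} = rho(|i - j|), (r_k)_i = rho(i), i,j = 1..k.
Equivalently, Durbin-Levinson gives phi_{kk} iteratively:
  phi_{11} = rho(1)
  phi_{kk} = [rho(k) - sum_{j=1..k-1} phi_{k-1,j} rho(k-j)]
            / [1 - sum_{j=1..k-1} phi_{k-1,j} rho(j)],
  phi_{k,j} = phi_{k-1,j} - phi_{kk} phi_{k-1,k-j},  j = 1..k-1.
Step k = 1:
  phi_11 = rho(1) = -0.2331.
Step k = 2:
  phi_22 = [rho(2) - phi_11 rho(1)] / [1 - phi_11 rho(1)] = [0.4891 - (-0.2331)(-0.2331)] / [1 - (-0.2331)(-0.2331)]
         = 0.43476439 / 0.94566439 = 0.459745.
  Update: phi_21 = phi_11 - phi_22 phi_11 = -0.2331 - (0.459745)(-0.2331) = -0.125933.
Step k = 3:
  phi_33 = [rho(3) - phi_21 rho(2) - phi_22 rho(1)] / [1 - phi_21 rho(1) - phi_22 rho(2)]
    numerator   = -0.4574 - (-0.125933)(0.4891) - (0.459745)(-0.2331) = -0.28863941
    denominator = 1 - (-0.125933)(-0.2331) - (0.459745)(0.4891) = 0.74578367
  phi_33 = -0.28863941 / 0.74578367 = -0.387.
Therefore phi_{33} = -0.3870.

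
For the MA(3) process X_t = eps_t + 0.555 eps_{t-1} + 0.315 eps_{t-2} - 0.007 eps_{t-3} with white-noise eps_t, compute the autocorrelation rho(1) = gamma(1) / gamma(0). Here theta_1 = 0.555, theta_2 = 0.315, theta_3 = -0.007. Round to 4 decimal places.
\rho(1) = 0.5170

For an MA(q) process with theta_0 = 1, the autocovariance is
  gamma(k) = sigma^2 * sum_{i=0..q-k} theta_i * theta_{i+k},
and rho(k) = gamma(k) / gamma(0). Sigma^2 cancels.
  numerator   = (1)*(0.555) + (0.555)*(0.315) + (0.315)*(-0.007) = 0.72762.
  denominator = (1)^2 + (0.555)^2 + (0.315)^2 + (-0.007)^2 = 1.407299.
  rho(1) = 0.72762 / 1.407299 = 0.5170.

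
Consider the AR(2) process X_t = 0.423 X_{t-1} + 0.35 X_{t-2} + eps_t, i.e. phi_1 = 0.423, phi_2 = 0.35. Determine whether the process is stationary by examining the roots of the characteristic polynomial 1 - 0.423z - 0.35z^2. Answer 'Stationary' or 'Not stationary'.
\text{Stationary}

The AR(p) characteristic polynomial is P(z) = 1 - 0.423z - 0.35z^2.
Stationarity requires all roots to lie outside the unit circle, i.e. |z| > 1 for every root.
Set 1 + (-0.423) z + (-0.35) z^2 = 0, i.e. a z^2 + b z + c = 0 with a = -0.35, b = -0.423, c = 1.
Discriminant D = b^2 - 4ac = (-0.423)^2 - 4*(-0.35)*1 = 0.178929 - (-1.4) = 1.578929.
D >= 0, so the roots are real: z = (-b +/- sqrt(D)) / (2a) = (0.423 +/- 1.256554) / (-0.7).
  z_1 = (0.423 + 1.256554) / (-0.7) = -2.3994,   |z_1| = 2.3994.
  z_2 = (0.423 - 1.256554) / (-0.7) = 1.1908,   |z_2| = 1.1908.
Moduli of all roots: 2.3994, 1.1908.
All moduli strictly greater than 1? Yes.
Verdict: Stationary.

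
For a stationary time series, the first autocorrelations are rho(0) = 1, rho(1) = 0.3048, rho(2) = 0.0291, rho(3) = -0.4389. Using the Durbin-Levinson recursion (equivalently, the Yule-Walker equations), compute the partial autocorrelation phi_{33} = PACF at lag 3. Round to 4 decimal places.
\phi_{33} = -0.4730

The PACF at lag k is phi_{kk}, the last component of the solution
to the Yule-Walker system G_k phi = r_k where
  (G_k)_{ij} = rho(|i - j|), (r_k)_i = rho(i), i,j = 1..k.
Equivalently, Durbin-Levinson gives phi_{kk} iteratively:
  phi_{11} = rho(1)
  phi_{kk} = [rho(k) - sum_{j=1..k-1} phi_{k-1,j} rho(k-j)]
            / [1 - sum_{j=1..k-1} phi_{k-1,j} rho(j)],
  phi_{k,j} = phi_{k-1,j} - phi_{kk} phi_{k-1,k-j},  j = 1..k-1.
Step k = 1:
  phi_11 = rho(1) = 0.3048.
Step k = 2:
  phi_22 = [rho(2) - phi_11 rho(1)] / [1 - phi_11 rho(1)] = [0.0291 - (0.3048)(0.3048)] / [1 - (0.3048)(0.3048)]
         = -0.06380304 / 0.90709696 = -0.070338.
  Update: phi_21 = phi_11 - phi_22 phi_11 = 0.3048 - (-0.070338)(0.3048) = 0.326239.
Step k = 3:
  phi_33 = [rho(3) - phi_21 rho(2) - phi_22 rho(1)] / [1 - phi_21 rho(1) - phi_22 rho(2)]
    numerator   = -0.4389 - (0.326239)(0.0291) - (-0.070338)(0.3048) = -0.42695465
    denominator = 1 - (0.326239)(0.3048) - (-0.070338)(0.0291) = 0.90260921
  phi_33 = -0.42695465 / 0.90260921 = -0.473.
Therefore phi_{33} = -0.4730.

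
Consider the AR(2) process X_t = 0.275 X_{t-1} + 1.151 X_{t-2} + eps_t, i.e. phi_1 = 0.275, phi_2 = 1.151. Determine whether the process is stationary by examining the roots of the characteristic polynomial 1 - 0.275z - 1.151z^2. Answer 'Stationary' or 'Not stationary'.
\text{Not stationary}

The AR(p) characteristic polynomial is P(z) = 1 - 0.275z - 1.151z^2.
Stationarity requires all roots to lie outside the unit circle, i.e. |z| > 1 for every root.
Set 1 + (-0.275) z + (-1.151) z^2 = 0, i.e. a z^2 + b z + c = 0 with a = -1.151, b = -0.275, c = 1.
Discriminant D = b^2 - 4ac = (-0.275)^2 - 4*(-1.151)*1 = 0.075625 - (-4.604) = 4.679625.
D >= 0, so the roots are real: z = (-b +/- sqrt(D)) / (2a) = (0.275 +/- 2.163244) / (-2.302).
  z_1 = (0.275 + 2.163244) / (-2.302) = -1.0592,   |z_1| = 1.0592.
  z_2 = (0.275 - 2.163244) / (-2.302) = 0.8203,   |z_2| = 0.8203.
Moduli of all roots: 1.0592, 0.8203.
All moduli strictly greater than 1? No.
Verdict: Not stationary.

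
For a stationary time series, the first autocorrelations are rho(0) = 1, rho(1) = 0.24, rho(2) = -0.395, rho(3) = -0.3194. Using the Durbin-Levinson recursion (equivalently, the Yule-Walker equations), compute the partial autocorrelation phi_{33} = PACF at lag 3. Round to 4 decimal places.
\phi_{33} = -0.0880

The PACF at lag k is phi_{kk}, the last component of the solution
to the Yule-Walker system G_k phi = r_k where
  (G_k)_{ij} = rho(|i - j|), (r_k)_i = rho(i), i,j = 1..k.
Equivalently, Durbin-Levinson gives phi_{kk} iteratively:
  phi_{11} = rho(1)
  phi_{kk} = [rho(k) - sum_{j=1..k-1} phi_{k-1,j} rho(k-j)]
            / [1 - sum_{j=1..k-1} phi_{k-1,j} rho(j)],
  phi_{k,j} = phi_{k-1,j} - phi_{kk} phi_{k-1,k-j},  j = 1..k-1.
Step k = 1:
  phi_11 = rho(1) = 0.24.
Step k = 2:
  phi_22 = [rho(2) - phi_11 rho(1)] / [1 - phi_11 rho(1)] = [-0.395 - (0.24)(0.24)] / [1 - (0.24)(0.24)]
         = -0.4526 / 0.9424 = -0.480263.
  Update: phi_21 = phi_11 - phi_22 phi_11 = 0.24 - (-0.480263)(0.24) = 0.355263.
Step k = 3:
  phi_33 = [rho(3) - phi_21 rho(2) - phi_22 rho(1)] / [1 - phi_21 rho(1) - phi_22 rho(2)]
    numerator   = -0.3194 - (0.355263)(-0.395) - (-0.480263)(0.24) = -0.06380789
    denominator = 1 - (0.355263)(0.24) - (-0.480263)(-0.395) = 0.72503289
  phi_33 = -0.06380789 / 0.72503289 = -0.088.
Therefore phi_{33} = -0.0880.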